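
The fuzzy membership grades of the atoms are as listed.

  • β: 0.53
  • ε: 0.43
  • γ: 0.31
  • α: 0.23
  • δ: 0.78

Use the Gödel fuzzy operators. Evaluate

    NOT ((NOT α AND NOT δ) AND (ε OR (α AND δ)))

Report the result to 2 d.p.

0.78

NOT α = 1 − 0.23 = 0.77
NOT δ = 1 − 0.78 = 0.22
NOT α AND NOT δ = min(a, b) on (0.77, 0.22) = 0.22
α AND δ = min(a, b) on (0.23, 0.78) = 0.23
ε OR (α AND δ) = max(a, b) on (0.43, 0.23) = 0.43
(NOT α AND NOT δ) AND (ε OR (α AND δ)) = min(a, b) on (0.22, 0.43) = 0.22
NOT ((NOT α AND NOT δ) AND (ε OR (α AND δ))) = 1 − 0.22 = 0.78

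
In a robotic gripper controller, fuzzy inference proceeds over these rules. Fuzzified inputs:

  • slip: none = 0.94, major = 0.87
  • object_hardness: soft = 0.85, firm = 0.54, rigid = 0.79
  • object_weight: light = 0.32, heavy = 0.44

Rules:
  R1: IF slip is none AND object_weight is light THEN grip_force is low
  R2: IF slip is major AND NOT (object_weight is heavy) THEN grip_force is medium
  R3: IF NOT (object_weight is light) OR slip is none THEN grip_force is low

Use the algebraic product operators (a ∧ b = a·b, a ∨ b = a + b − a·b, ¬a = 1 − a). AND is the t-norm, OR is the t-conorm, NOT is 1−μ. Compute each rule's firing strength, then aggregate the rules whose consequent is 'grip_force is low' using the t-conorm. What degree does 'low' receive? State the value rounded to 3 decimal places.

R1: none=0.94, light=0.32; AND[a·b] → w = 0.3008
R2: major=0.87, ¬heavy=1−0.44=0.56; AND[a·b] → w = 0.4872
R3: ¬light=1−0.32=0.68, none=0.94; OR[a + b − a·b] → w = 0.9808
Rules with consequent 'low': {R1, R3} → strengths 0.3008, 0.9808
Aggregate via t-conorm [a + b − a·b]: 0.9866

0.987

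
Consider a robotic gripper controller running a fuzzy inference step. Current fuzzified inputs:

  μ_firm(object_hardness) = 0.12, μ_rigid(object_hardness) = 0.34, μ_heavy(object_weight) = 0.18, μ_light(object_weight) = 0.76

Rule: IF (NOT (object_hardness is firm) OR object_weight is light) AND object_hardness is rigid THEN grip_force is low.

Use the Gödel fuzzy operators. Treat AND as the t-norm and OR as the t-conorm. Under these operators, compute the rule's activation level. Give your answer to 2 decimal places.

0.34

firing strength: (¬firm=1−0.12=0.88 OR light=0.76) = 0.88; AND[min(a, b)] with rigid=0.34 → w = 0.34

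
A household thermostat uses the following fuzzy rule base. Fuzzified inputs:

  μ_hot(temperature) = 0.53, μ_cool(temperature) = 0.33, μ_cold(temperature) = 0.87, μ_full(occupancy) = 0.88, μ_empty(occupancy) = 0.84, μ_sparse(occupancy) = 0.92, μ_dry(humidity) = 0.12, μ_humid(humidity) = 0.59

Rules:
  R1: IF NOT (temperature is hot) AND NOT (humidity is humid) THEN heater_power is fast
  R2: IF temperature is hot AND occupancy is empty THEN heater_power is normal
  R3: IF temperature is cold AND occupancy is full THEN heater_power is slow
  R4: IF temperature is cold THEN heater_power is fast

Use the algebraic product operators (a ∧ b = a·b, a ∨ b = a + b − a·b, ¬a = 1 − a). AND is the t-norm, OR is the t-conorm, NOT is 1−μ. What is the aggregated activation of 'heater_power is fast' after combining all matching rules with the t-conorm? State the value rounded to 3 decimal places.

R1: ¬hot=1−0.53=0.47, ¬humid=1−0.59=0.41; AND[a·b] → w = 0.1927
R2: hot=0.53, empty=0.84; AND[a·b] → w = 0.4452
R3: cold=0.87, full=0.88; AND[a·b] → w = 0.7656
R4: cold=0.87 → w = 0.8700
Rules with consequent 'fast': {R1, R4} → strengths 0.1927, 0.8700
Aggregate via t-conorm [a + b − a·b]: 0.8951

0.895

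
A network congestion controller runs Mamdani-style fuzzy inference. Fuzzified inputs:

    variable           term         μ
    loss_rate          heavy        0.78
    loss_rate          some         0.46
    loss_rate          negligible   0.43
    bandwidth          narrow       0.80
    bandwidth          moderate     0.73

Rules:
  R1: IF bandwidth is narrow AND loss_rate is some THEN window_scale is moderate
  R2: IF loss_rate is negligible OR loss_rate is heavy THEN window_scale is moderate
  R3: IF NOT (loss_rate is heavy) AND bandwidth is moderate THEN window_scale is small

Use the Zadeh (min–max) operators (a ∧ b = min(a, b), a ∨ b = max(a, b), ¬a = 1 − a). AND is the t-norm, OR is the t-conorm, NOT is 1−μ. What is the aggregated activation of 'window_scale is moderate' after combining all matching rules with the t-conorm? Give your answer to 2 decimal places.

R1: narrow=0.80, some=0.46; AND[min(a, b)] → w = 0.46
R2: negligible=0.43, heavy=0.78; OR[max(a, b)] → w = 0.78
R3: ¬heavy=1−0.78=0.22, moderate=0.73; AND[min(a, b)] → w = 0.22
Rules with consequent 'moderate': {R1, R2} → strengths 0.46, 0.78
Aggregate via t-conorm [max(a, b)]: 0.78

0.78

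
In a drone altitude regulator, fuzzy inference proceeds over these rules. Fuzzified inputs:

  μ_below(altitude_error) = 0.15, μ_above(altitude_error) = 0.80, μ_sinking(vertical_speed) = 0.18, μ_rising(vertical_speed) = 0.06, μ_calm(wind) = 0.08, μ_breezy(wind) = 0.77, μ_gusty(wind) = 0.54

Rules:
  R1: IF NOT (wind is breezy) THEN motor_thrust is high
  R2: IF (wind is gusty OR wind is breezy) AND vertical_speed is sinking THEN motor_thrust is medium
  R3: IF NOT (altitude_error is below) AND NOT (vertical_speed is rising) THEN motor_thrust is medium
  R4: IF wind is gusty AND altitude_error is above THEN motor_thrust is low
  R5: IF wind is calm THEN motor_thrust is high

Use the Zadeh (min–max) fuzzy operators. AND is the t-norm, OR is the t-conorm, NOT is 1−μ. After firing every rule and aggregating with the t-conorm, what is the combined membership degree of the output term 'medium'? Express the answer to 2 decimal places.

0.85

R1: ¬breezy=1−0.77=0.23 → w = 0.23
R2: (gusty=0.54 OR breezy=0.77) = 0.77; AND[min(a, b)] with sinking=0.18 → w = 0.18
R3: ¬below=1−0.15=0.85, ¬rising=1−0.06=0.94; AND[min(a, b)] → w = 0.85
R4: gusty=0.54, above=0.80; AND[min(a, b)] → w = 0.54
R5: calm=0.08 → w = 0.08
Rules with consequent 'medium': {R2, R3} → strengths 0.18, 0.85
Aggregate via t-conorm [max(a, b)]: 0.85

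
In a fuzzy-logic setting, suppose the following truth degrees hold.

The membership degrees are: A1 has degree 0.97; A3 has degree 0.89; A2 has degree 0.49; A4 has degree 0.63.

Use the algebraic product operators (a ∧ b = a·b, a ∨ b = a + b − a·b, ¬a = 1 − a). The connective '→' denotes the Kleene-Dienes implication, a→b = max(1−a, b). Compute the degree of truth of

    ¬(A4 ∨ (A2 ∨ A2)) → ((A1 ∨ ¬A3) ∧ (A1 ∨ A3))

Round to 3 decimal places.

0.970

A2 ∨ A2 = a + b − a·b on (0.4900, 0.4900) = 0.7399
A4 ∨ (A2 ∨ A2) = a + b − a·b on (0.6300, 0.7399) = 0.9038
¬(A4 ∨ (A2 ∨ A2)) = 1 − 0.9038 = 0.0962
¬A3 = 1 − 0.8900 = 0.1100
A1 ∨ ¬A3 = a + b − a·b on (0.9700, 0.1100) = 0.9733
A1 ∨ A3 = a + b − a·b on (0.9700, 0.8900) = 0.9967
(A1 ∨ ¬A3) ∧ (A1 ∨ A3) = a·b on (0.9733, 0.9967) = 0.9701
¬(A4 ∨ (A2 ∨ A2)) → ((A1 ∨ ¬A3) ∧ (A1 ∨ A3))  [Kleene-Dienes: max(1−a, b)] with a=0.0962, b=0.9701 → 0.9701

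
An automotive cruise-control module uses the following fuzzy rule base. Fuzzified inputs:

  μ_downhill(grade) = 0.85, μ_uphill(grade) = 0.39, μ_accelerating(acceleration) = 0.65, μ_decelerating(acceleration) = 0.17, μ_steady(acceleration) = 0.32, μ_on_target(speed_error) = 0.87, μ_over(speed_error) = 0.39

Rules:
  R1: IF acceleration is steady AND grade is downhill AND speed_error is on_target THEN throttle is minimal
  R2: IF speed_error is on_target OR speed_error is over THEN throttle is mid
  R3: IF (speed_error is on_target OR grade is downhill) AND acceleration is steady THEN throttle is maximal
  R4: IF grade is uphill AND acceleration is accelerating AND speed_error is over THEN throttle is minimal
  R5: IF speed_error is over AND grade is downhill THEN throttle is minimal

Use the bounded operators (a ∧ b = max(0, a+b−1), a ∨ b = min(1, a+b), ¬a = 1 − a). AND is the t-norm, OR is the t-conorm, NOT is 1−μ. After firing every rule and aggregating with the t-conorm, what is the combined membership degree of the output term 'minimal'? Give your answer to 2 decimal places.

R1: steady=0.32, downhill=0.85, on_target=0.87; AND[max(0, a+b−1)] → w = 0.04
R2: on_target=0.87, over=0.39; OR[min(1, a+b)] → w = 1.00
R3: (on_target=0.87 OR downhill=0.85) = 1.00; AND[max(0, a+b−1)] with steady=0.32 → w = 0.32
R4: uphill=0.39, accelerating=0.65, over=0.39; AND[max(0, a+b−1)] → w = 0.00
R5: over=0.39, downhill=0.85; AND[max(0, a+b−1)] → w = 0.24
Rules with consequent 'minimal': {R1, R4, R5} → strengths 0.04, 0.00, 0.24
Aggregate via t-conorm [min(1, a+b)]: 0.28

0.28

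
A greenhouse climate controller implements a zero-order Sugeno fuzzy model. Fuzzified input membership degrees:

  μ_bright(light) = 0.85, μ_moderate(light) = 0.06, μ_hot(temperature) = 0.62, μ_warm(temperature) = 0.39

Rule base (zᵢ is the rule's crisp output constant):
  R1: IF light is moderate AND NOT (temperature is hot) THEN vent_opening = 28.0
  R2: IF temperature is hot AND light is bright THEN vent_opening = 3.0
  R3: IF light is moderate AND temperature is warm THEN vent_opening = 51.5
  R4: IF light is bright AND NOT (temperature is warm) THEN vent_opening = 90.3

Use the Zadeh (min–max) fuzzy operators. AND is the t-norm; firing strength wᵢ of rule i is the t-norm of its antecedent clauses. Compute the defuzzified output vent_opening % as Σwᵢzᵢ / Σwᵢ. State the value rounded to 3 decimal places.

R1 (z=28.0): moderate=0.06, ¬hot=1−0.62=0.38; AND[min(a, b)] → w = 0.06
R2 (z=3.0): hot=0.62, bright=0.85; AND[min(a, b)] → w = 0.62
R3 (z=51.5): moderate=0.06, warm=0.39; AND[min(a, b)] → w = 0.06
R4 (z=90.3): bright=0.85, ¬warm=1−0.39=0.61; AND[min(a, b)] → w = 0.61
Weighted average = (0.06·28.0 + 0.62·3.0 + 0.06·51.5 + 0.61·90.3) / (0.06 + 0.62 + 0.06 + 0.61)
  = 61.7130 / 1.3500 = 45.713

45.713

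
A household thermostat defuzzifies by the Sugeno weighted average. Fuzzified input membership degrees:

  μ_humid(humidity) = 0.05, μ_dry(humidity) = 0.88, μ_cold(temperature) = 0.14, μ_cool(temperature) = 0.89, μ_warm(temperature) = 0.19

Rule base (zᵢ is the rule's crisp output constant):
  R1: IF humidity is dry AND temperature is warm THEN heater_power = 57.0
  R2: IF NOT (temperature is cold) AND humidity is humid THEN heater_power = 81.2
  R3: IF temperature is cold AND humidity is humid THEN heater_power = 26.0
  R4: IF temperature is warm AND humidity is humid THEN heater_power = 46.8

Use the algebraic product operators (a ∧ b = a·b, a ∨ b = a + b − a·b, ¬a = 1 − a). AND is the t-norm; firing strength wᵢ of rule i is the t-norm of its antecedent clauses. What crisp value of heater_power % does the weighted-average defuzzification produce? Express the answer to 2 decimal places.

R1 (z=57.0): dry=0.88, warm=0.19; AND[a·b] → w = 0.1672
R2 (z=81.2): ¬cold=1−0.14=0.86, humid=0.05; AND[a·b] → w = 0.0430
R3 (z=26.0): cold=0.14, humid=0.05; AND[a·b] → w = 0.0070
R4 (z=46.8): warm=0.19, humid=0.05; AND[a·b] → w = 0.0095
Weighted average = (0.1672·57.0 + 0.0430·81.2 + 0.0070·26.0 + 0.0095·46.8) / (0.1672 + 0.0430 + 0.0070 + 0.0095)
  = 13.6486 / 0.2267 = 60.21

60.21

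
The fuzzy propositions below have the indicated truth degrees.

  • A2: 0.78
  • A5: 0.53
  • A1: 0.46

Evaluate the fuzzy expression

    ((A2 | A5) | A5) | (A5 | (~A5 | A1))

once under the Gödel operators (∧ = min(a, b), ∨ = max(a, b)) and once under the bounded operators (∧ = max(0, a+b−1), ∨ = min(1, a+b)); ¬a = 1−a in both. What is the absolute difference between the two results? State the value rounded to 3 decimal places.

0.220

Under Gödel:
  A2 | A5 = max(a, b) on (0.78, 0.53) = 0.78
  (A2 | A5) | A5 = max(a, b) on (0.78, 0.53) = 0.78
  ~A5 = 1 − 0.53 = 0.47
  ~A5 | A1 = max(a, b) on (0.47, 0.46) = 0.47
  A5 | (~A5 | A1) = max(a, b) on (0.53, 0.47) = 0.53
  ((A2 | A5) | A5) | (A5 | (~A5 | A1)) = max(a, b) on (0.78, 0.53) = 0.78
  → value = 0.7800
Under bounded:
  A2 | A5 = min(1, a+b) on (0.78, 0.53) = 1.00
  (A2 | A5) | A5 = min(1, a+b) on (1.00, 0.53) = 1.00
  ~A5 = 1 − 0.53 = 0.47
  ~A5 | A1 = min(1, a+b) on (0.47, 0.46) = 0.93
  A5 | (~A5 | A1) = min(1, a+b) on (0.53, 0.93) = 1.00
  ((A2 | A5) | A5) | (A5 | (~A5 | A1)) = min(1, a+b) on (1.00, 1.00) = 1.00
  → value = 1.0000
|0.7800 − 1.0000| = 0.220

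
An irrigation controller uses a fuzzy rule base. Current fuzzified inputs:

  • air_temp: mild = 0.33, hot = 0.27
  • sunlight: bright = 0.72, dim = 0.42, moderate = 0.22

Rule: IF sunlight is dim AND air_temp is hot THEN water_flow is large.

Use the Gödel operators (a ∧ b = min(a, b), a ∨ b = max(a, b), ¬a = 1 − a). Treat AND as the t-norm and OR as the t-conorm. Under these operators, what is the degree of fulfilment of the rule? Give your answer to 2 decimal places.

firing strength: dim=0.42, hot=0.27; AND[min(a, b)] → w = 0.27

0.27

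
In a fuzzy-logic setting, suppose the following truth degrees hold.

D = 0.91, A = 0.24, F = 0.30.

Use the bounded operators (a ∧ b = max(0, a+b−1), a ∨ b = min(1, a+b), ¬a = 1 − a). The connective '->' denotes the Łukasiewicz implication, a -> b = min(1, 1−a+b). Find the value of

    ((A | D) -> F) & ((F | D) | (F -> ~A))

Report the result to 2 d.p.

A | D = min(1, a+b) on (0.24, 0.91) = 1.00
(A | D) -> F  [Łukasiewicz: min(1, 1−a+b)] with a=1.00, b=0.30 → 0.30
F | D = min(1, a+b) on (0.30, 0.91) = 1.00
~A = 1 − 0.24 = 0.76
F -> ~A  [Łukasiewicz: min(1, 1−a+b)] with a=0.30, b=0.76 → 1.00
(F | D) | (F -> ~A) = min(1, a+b) on (1.00, 1.00) = 1.00
((A | D) -> F) & ((F | D) | (F -> ~A)) = max(0, a+b−1) on (0.30, 1.00) = 0.30

0.30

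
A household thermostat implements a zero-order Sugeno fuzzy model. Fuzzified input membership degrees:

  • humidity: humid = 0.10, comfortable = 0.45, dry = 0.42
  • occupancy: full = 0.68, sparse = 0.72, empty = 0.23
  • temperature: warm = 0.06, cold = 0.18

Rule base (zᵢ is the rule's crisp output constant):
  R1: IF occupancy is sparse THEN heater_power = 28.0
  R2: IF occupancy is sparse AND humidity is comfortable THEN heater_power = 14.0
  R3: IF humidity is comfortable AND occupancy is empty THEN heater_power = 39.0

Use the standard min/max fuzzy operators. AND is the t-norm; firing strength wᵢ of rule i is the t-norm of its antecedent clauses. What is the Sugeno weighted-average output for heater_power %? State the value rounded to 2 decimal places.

25.31

R1 (z=28.0): sparse=0.72 → w = 0.72
R2 (z=14.0): sparse=0.72, comfortable=0.45; AND[min(a, b)] → w = 0.45
R3 (z=39.0): comfortable=0.45, empty=0.23; AND[min(a, b)] → w = 0.23
Weighted average = (0.72·28.0 + 0.45·14.0 + 0.23·39.0) / (0.72 + 0.45 + 0.23)
  = 35.4300 / 1.4000 = 25.31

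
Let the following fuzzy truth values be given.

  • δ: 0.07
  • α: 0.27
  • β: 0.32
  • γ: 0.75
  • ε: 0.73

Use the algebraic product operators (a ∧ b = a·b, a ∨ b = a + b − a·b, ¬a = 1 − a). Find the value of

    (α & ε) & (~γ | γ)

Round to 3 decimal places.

0.160

α & ε = a·b on (0.2700, 0.7300) = 0.1971
~γ = 1 − 0.7500 = 0.2500
~γ | γ = a + b − a·b on (0.2500, 0.7500) = 0.8125
(α & ε) & (~γ | γ) = a·b on (0.1971, 0.8125) = 0.1601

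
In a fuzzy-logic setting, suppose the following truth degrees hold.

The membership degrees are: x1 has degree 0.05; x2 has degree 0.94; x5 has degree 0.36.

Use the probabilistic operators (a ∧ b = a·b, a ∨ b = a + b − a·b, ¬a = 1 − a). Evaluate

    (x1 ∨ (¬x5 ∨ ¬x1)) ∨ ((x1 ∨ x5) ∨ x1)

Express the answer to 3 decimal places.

¬x5 = 1 − 0.3600 = 0.6400
¬x1 = 1 − 0.0500 = 0.9500
¬x5 ∨ ¬x1 = a + b − a·b on (0.6400, 0.9500) = 0.9820
x1 ∨ (¬x5 ∨ ¬x1) = a + b − a·b on (0.0500, 0.9820) = 0.9829
x1 ∨ x5 = a + b − a·b on (0.0500, 0.3600) = 0.3920
(x1 ∨ x5) ∨ x1 = a + b − a·b on (0.3920, 0.0500) = 0.4224
(x1 ∨ (¬x5 ∨ ¬x1)) ∨ ((x1 ∨ x5) ∨ x1) = a + b − a·b on (0.9829, 0.4224) = 0.9901

0.990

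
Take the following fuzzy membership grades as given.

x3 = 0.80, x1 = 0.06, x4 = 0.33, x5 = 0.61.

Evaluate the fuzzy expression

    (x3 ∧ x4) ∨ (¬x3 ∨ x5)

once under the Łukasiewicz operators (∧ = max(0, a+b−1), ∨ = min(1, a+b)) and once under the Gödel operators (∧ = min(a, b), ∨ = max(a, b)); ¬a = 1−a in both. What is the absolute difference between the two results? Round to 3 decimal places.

Under Łukasiewicz:
  x3 ∧ x4 = max(0, a+b−1) on (0.80, 0.33) = 0.13
  ¬x3 = 1 − 0.80 = 0.20
  ¬x3 ∨ x5 = min(1, a+b) on (0.20, 0.61) = 0.81
  (x3 ∧ x4) ∨ (¬x3 ∨ x5) = min(1, a+b) on (0.13, 0.81) = 0.94
  → value = 0.9400
Under Gödel:
  x3 ∧ x4 = min(a, b) on (0.80, 0.33) = 0.33
  ¬x3 = 1 − 0.80 = 0.20
  ¬x3 ∨ x5 = max(a, b) on (0.20, 0.61) = 0.61
  (x3 ∧ x4) ∨ (¬x3 ∨ x5) = max(a, b) on (0.33, 0.61) = 0.61
  → value = 0.6100
|0.9400 − 0.6100| = 0.330

0.330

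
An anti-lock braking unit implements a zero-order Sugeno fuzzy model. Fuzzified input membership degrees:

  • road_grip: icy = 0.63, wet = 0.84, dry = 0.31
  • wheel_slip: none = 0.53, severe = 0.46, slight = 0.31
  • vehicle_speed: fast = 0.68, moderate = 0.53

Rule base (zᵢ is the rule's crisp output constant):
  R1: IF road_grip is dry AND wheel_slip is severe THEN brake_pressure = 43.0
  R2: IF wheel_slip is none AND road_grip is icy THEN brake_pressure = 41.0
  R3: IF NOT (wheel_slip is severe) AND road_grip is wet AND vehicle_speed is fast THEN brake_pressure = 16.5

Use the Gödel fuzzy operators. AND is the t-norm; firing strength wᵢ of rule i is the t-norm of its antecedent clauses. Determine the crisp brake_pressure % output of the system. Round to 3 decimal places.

31.862

R1 (z=43.0): dry=0.31, severe=0.46; AND[min(a, b)] → w = 0.31
R2 (z=41.0): none=0.53, icy=0.63; AND[min(a, b)] → w = 0.53
R3 (z=16.5): ¬severe=1−0.46=0.54, wet=0.84, fast=0.68; AND[min(a, b)] → w = 0.54
Weighted average = (0.31·43.0 + 0.53·41.0 + 0.54·16.5) / (0.31 + 0.53 + 0.54)
  = 43.9700 / 1.3800 = 31.862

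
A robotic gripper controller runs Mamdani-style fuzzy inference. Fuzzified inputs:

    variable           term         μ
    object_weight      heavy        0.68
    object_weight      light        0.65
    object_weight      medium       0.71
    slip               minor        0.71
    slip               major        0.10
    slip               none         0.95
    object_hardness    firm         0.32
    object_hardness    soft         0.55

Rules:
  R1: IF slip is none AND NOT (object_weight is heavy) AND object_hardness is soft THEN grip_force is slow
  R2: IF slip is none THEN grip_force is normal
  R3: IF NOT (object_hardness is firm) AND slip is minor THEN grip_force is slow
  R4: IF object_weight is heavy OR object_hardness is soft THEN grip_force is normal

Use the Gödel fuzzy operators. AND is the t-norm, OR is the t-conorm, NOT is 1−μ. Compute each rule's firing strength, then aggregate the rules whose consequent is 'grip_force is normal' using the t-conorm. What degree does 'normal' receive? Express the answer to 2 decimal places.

R1: none=0.95, ¬heavy=1−0.68=0.32, soft=0.55; AND[min(a, b)] → w = 0.32
R2: none=0.95 → w = 0.95
R3: ¬firm=1−0.32=0.68, minor=0.71; AND[min(a, b)] → w = 0.68
R4: heavy=0.68, soft=0.55; OR[max(a, b)] → w = 0.68
Rules with consequent 'normal': {R2, R4} → strengths 0.95, 0.68
Aggregate via t-conorm [max(a, b)]: 0.95

0.95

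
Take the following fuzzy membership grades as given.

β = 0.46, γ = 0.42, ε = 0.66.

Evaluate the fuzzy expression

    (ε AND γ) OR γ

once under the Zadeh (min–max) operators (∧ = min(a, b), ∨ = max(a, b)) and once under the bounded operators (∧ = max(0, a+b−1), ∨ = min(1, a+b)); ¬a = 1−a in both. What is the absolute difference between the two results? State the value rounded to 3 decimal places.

Under Zadeh (min–max):
  ε AND γ = min(a, b) on (0.66, 0.42) = 0.42
  (ε AND γ) OR γ = max(a, b) on (0.42, 0.42) = 0.42
  → value = 0.4200
Under bounded:
  ε AND γ = max(0, a+b−1) on (0.66, 0.42) = 0.08
  (ε AND γ) OR γ = min(1, a+b) on (0.08, 0.42) = 0.50
  → value = 0.5000
|0.4200 − 0.5000| = 0.080

0.080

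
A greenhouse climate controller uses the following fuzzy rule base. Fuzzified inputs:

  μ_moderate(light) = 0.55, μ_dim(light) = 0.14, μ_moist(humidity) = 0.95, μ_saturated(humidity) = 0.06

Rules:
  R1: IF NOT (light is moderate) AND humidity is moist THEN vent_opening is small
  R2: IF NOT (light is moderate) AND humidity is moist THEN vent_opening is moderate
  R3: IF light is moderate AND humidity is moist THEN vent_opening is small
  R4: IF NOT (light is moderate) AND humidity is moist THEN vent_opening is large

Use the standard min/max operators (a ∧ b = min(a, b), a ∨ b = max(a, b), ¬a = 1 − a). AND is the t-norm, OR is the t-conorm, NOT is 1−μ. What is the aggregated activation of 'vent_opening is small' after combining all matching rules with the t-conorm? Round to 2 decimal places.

0.55

R1: ¬moderate=1−0.55=0.45, moist=0.95; AND[min(a, b)] → w = 0.45
R2: ¬moderate=1−0.55=0.45, moist=0.95; AND[min(a, b)] → w = 0.45
R3: moderate=0.55, moist=0.95; AND[min(a, b)] → w = 0.55
R4: ¬moderate=1−0.55=0.45, moist=0.95; AND[min(a, b)] → w = 0.45
Rules with consequent 'small': {R1, R3} → strengths 0.45, 0.55
Aggregate via t-conorm [max(a, b)]: 0.55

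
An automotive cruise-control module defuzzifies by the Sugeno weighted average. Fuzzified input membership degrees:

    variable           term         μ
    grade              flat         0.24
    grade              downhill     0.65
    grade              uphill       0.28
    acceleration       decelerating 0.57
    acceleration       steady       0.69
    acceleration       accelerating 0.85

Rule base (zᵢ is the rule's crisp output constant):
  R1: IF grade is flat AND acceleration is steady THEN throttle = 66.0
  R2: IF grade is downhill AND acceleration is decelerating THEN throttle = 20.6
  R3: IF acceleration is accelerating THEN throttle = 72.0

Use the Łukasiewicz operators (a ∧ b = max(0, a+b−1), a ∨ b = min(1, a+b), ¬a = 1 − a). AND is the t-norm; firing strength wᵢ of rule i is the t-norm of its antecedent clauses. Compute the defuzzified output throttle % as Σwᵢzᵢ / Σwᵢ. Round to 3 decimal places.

R1 (z=66.0): flat=0.24, steady=0.69; AND[max(0, a+b−1)] → w = 0.00
R2 (z=20.6): downhill=0.65, decelerating=0.57; AND[max(0, a+b−1)] → w = 0.22
R3 (z=72.0): accelerating=0.85 → w = 0.85
Weighted average = (0.00·66.0 + 0.22·20.6 + 0.85·72.0) / (0.00 + 0.22 + 0.85)
  = 65.7320 / 1.0700 = 61.432

61.432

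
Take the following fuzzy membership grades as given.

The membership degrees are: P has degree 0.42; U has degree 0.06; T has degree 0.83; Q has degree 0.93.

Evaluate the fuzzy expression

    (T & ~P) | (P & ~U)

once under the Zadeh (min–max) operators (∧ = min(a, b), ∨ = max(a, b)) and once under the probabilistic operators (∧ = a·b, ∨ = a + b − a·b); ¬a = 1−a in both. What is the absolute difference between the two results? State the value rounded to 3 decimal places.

0.106

Under Zadeh (min–max):
  ~P = 1 − 0.42 = 0.58
  T & ~P = min(a, b) on (0.83, 0.58) = 0.58
  ~U = 1 − 0.06 = 0.94
  P & ~U = min(a, b) on (0.42, 0.94) = 0.42
  (T & ~P) | (P & ~U) = max(a, b) on (0.58, 0.42) = 0.58
  → value = 0.5800
Under probabilistic:
  ~P = 1 − 0.4200 = 0.5800
  T & ~P = a·b on (0.8300, 0.5800) = 0.4814
  ~U = 1 − 0.0600 = 0.9400
  P & ~U = a·b on (0.4200, 0.9400) = 0.3948
  (T & ~P) | (P & ~U) = a + b − a·b on (0.4814, 0.3948) = 0.6861
  → value = 0.6861
|0.5800 − 0.6861| = 0.106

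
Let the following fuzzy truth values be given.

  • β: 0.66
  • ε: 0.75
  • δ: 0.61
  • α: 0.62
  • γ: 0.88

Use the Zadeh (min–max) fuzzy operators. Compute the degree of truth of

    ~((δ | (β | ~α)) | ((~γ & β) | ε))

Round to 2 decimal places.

0.25

~α = 1 − 0.62 = 0.38
β | ~α = max(a, b) on (0.66, 0.38) = 0.66
δ | (β | ~α) = max(a, b) on (0.61, 0.66) = 0.66
~γ = 1 − 0.88 = 0.12
~γ & β = min(a, b) on (0.12, 0.66) = 0.12
(~γ & β) | ε = max(a, b) on (0.12, 0.75) = 0.75
(δ | (β | ~α)) | ((~γ & β) | ε) = max(a, b) on (0.66, 0.75) = 0.75
~((δ | (β | ~α)) | ((~γ & β) | ε)) = 1 − 0.75 = 0.25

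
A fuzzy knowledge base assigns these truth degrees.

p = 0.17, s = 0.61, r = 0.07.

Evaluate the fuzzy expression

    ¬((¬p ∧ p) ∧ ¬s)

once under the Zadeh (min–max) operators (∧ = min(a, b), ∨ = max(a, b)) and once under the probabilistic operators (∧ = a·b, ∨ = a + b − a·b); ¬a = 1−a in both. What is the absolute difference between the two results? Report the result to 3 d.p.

Under Zadeh (min–max):
  ¬p = 1 − 0.17 = 0.83
  ¬p ∧ p = min(a, b) on (0.83, 0.17) = 0.17
  ¬s = 1 − 0.61 = 0.39
  (¬p ∧ p) ∧ ¬s = min(a, b) on (0.17, 0.39) = 0.17
  ¬((¬p ∧ p) ∧ ¬s) = 1 − 0.17 = 0.83
  → value = 0.8300
Under probabilistic:
  ¬p = 1 − 0.1700 = 0.8300
  ¬p ∧ p = a·b on (0.8300, 0.1700) = 0.1411
  ¬s = 1 − 0.6100 = 0.3900
  (¬p ∧ p) ∧ ¬s = a·b on (0.1411, 0.3900) = 0.0550
  ¬((¬p ∧ p) ∧ ¬s) = 1 − 0.0550 = 0.9450
  → value = 0.9450
|0.8300 − 0.9450| = 0.115

0.115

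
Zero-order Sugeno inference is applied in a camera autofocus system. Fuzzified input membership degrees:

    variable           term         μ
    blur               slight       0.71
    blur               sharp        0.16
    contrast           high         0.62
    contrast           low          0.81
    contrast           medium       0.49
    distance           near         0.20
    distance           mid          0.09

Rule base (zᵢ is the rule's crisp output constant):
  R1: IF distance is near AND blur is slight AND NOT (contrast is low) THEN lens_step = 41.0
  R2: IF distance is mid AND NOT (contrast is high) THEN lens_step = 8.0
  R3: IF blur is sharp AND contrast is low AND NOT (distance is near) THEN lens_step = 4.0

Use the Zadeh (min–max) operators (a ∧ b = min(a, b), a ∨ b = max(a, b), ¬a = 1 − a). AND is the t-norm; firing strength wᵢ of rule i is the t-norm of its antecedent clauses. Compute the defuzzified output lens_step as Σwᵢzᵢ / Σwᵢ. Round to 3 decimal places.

20.795

R1 (z=41.0): near=0.20, slight=0.71, ¬low=1−0.81=0.19; AND[min(a, b)] → w = 0.19
R2 (z=8.0): mid=0.09, ¬high=1−0.62=0.38; AND[min(a, b)] → w = 0.09
R3 (z=4.0): sharp=0.16, low=0.81, ¬near=1−0.20=0.80; AND[min(a, b)] → w = 0.16
Weighted average = (0.19·41.0 + 0.09·8.0 + 0.16·4.0) / (0.19 + 0.09 + 0.16)
  = 9.1500 / 0.4400 = 20.795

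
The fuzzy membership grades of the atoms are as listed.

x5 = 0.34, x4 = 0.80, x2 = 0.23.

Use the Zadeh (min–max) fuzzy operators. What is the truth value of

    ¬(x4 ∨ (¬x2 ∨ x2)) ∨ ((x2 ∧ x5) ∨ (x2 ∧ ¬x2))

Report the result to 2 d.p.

0.23

¬x2 = 1 − 0.23 = 0.77
¬x2 ∨ x2 = max(a, b) on (0.77, 0.23) = 0.77
x4 ∨ (¬x2 ∨ x2) = max(a, b) on (0.80, 0.77) = 0.80
¬(x4 ∨ (¬x2 ∨ x2)) = 1 − 0.80 = 0.20
x2 ∧ x5 = min(a, b) on (0.23, 0.34) = 0.23
¬x2 = 1 − 0.23 = 0.77
x2 ∧ ¬x2 = min(a, b) on (0.23, 0.77) = 0.23
(x2 ∧ x5) ∨ (x2 ∧ ¬x2) = max(a, b) on (0.23, 0.23) = 0.23
¬(x4 ∨ (¬x2 ∨ x2)) ∨ ((x2 ∧ x5) ∨ (x2 ∧ ¬x2)) = max(a, b) on (0.20, 0.23) = 0.23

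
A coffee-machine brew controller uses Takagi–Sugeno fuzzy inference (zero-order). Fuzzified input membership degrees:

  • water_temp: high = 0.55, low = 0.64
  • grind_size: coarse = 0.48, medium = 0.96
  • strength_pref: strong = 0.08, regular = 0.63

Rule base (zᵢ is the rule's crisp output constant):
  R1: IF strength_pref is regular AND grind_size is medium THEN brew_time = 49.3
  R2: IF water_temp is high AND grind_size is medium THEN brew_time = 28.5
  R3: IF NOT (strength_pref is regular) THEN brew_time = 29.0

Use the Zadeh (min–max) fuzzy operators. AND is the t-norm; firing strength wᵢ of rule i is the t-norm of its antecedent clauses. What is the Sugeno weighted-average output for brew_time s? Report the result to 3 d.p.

37.074

R1 (z=49.3): regular=0.63, medium=0.96; AND[min(a, b)] → w = 0.63
R2 (z=28.5): high=0.55, medium=0.96; AND[min(a, b)] → w = 0.55
R3 (z=29.0): ¬regular=1−0.63=0.37 → w = 0.37
Weighted average = (0.63·49.3 + 0.55·28.5 + 0.37·29.0) / (0.63 + 0.55 + 0.37)
  = 57.4640 / 1.5500 = 37.074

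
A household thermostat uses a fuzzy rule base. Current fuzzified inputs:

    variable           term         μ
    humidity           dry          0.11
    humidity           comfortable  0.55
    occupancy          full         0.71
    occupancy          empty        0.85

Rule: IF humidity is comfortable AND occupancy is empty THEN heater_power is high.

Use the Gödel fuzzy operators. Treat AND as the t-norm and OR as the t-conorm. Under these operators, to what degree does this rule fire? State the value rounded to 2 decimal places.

0.55

firing strength: comfortable=0.55, empty=0.85; AND[min(a, b)] → w = 0.55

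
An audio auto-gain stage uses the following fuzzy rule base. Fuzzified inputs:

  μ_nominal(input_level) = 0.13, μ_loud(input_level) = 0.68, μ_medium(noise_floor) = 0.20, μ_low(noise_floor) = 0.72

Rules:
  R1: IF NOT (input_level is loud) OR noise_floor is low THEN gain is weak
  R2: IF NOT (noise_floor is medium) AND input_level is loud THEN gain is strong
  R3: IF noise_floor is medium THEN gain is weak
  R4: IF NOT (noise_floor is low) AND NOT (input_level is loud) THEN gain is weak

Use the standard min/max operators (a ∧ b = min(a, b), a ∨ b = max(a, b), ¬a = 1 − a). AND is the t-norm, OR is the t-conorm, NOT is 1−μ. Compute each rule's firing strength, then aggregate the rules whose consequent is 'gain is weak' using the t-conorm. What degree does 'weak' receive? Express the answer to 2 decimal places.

0.72

R1: ¬loud=1−0.68=0.32, low=0.72; OR[max(a, b)] → w = 0.72
R2: ¬medium=1−0.20=0.80, loud=0.68; AND[min(a, b)] → w = 0.68
R3: medium=0.20 → w = 0.20
R4: ¬low=1−0.72=0.28, ¬loud=1−0.68=0.32; AND[min(a, b)] → w = 0.28
Rules with consequent 'weak': {R1, R3, R4} → strengths 0.72, 0.20, 0.28
Aggregate via t-conorm [max(a, b)]: 0.72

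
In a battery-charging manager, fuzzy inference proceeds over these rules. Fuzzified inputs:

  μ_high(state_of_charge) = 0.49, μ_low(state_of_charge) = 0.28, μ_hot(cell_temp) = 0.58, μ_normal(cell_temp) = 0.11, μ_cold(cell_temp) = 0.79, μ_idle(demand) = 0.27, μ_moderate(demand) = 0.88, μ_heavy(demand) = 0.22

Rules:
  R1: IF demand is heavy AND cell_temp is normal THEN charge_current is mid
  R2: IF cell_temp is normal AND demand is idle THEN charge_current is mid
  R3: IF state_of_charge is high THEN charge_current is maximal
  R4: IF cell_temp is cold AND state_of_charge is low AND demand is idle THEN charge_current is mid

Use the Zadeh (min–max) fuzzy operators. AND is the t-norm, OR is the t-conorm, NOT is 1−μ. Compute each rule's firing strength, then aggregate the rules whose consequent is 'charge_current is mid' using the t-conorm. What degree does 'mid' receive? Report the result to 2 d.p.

R1: heavy=0.22, normal=0.11; AND[min(a, b)] → w = 0.11
R2: normal=0.11, idle=0.27; AND[min(a, b)] → w = 0.11
R3: high=0.49 → w = 0.49
R4: cold=0.79, low=0.28, idle=0.27; AND[min(a, b)] → w = 0.27
Rules with consequent 'mid': {R1, R2, R4} → strengths 0.11, 0.11, 0.27
Aggregate via t-conorm [max(a, b)]: 0.27

0.27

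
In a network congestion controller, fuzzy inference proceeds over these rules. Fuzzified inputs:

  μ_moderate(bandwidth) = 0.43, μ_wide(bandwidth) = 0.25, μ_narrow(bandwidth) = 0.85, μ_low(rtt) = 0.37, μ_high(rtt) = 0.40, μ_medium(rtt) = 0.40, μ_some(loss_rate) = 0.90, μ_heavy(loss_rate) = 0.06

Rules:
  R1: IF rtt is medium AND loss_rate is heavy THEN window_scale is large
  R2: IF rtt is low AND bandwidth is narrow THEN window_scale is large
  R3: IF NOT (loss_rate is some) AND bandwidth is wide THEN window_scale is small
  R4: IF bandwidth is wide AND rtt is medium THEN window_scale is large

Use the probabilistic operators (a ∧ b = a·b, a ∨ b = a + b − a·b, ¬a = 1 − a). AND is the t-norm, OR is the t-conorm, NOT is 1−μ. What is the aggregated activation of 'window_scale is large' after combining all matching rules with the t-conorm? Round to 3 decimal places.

R1: medium=0.40, heavy=0.06; AND[a·b] → w = 0.0240
R2: low=0.37, narrow=0.85; AND[a·b] → w = 0.3145
R3: ¬some=1−0.90=0.10, wide=0.25; AND[a·b] → w = 0.0250
R4: wide=0.25, medium=0.40; AND[a·b] → w = 0.1000
Rules with consequent 'large': {R1, R2, R4} → strengths 0.0240, 0.3145, 0.1000
Aggregate via t-conorm [a + b − a·b]: 0.3979

0.398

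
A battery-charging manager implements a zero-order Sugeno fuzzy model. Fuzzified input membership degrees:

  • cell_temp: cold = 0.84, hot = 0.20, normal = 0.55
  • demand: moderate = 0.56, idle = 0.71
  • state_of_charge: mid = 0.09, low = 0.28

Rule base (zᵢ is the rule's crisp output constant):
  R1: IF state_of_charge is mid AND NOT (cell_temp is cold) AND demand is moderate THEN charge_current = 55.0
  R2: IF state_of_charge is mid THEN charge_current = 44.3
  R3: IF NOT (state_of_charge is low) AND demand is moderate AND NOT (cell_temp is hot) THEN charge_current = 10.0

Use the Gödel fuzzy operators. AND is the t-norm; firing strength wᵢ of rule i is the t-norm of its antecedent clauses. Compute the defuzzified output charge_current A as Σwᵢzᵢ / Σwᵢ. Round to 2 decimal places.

R1 (z=55.0): mid=0.09, ¬cold=1−0.84=0.16, moderate=0.56; AND[min(a, b)] → w = 0.09
R2 (z=44.3): mid=0.09 → w = 0.09
R3 (z=10.0): ¬low=1−0.28=0.72, moderate=0.56, ¬hot=1−0.20=0.80; AND[min(a, b)] → w = 0.56
Weighted average = (0.09·55.0 + 0.09·44.3 + 0.56·10.0) / (0.09 + 0.09 + 0.56)
  = 14.5370 / 0.7400 = 19.64

19.64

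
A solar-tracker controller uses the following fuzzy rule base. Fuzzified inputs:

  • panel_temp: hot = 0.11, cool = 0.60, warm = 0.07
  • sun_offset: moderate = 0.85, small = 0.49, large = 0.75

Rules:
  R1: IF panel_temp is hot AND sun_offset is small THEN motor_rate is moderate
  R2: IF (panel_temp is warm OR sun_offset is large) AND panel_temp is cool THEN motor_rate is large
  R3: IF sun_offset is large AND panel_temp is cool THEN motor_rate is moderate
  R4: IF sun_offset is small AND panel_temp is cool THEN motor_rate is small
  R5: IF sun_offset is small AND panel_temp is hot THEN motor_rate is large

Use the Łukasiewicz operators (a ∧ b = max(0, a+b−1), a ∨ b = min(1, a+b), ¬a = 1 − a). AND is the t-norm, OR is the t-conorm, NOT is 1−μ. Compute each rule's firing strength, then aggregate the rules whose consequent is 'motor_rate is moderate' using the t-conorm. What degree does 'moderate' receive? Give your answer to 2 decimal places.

0.35

R1: hot=0.11, small=0.49; AND[max(0, a+b−1)] → w = 0.00
R2: (warm=0.07 OR large=0.75) = 0.82; AND[max(0, a+b−1)] with cool=0.60 → w = 0.42
R3: large=0.75, cool=0.60; AND[max(0, a+b−1)] → w = 0.35
R4: small=0.49, cool=0.60; AND[max(0, a+b−1)] → w = 0.09
R5: small=0.49, hot=0.11; AND[max(0, a+b−1)] → w = 0.00
Rules with consequent 'moderate': {R1, R3} → strengths 0.00, 0.35
Aggregate via t-conorm [min(1, a+b)]: 0.35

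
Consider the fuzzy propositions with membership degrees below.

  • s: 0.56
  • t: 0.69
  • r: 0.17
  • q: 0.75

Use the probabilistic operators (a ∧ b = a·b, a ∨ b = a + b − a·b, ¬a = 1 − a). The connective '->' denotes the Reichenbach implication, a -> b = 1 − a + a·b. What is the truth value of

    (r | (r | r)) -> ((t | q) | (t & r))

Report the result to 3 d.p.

0.971

r | r = a + b − a·b on (0.1700, 0.1700) = 0.3111
r | (r | r) = a + b − a·b on (0.1700, 0.3111) = 0.4282
t | q = a + b − a·b on (0.6900, 0.7500) = 0.9225
t & r = a·b on (0.6900, 0.1700) = 0.1173
(t | q) | (t & r) = a + b − a·b on (0.9225, 0.1173) = 0.9316
(r | (r | r)) -> ((t | q) | (t & r))  [Reichenbach: 1 − a + a·b] with a=0.4282, b=0.9316 → 0.9707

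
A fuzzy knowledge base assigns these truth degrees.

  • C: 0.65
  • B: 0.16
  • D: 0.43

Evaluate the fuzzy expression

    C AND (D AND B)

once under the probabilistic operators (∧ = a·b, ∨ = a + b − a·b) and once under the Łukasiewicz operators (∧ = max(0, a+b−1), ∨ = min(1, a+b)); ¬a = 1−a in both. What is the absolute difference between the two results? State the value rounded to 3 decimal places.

0.045

Under probabilistic:
  D AND B = a·b on (0.4300, 0.1600) = 0.0688
  C AND (D AND B) = a·b on (0.6500, 0.0688) = 0.0447
  → value = 0.0447
Under Łukasiewicz:
  D AND B = max(0, a+b−1) on (0.43, 0.16) = 0.00
  C AND (D AND B) = max(0, a+b−1) on (0.65, 0.00) = 0.00
  → value = 0.0000
|0.0447 − 0.0000| = 0.045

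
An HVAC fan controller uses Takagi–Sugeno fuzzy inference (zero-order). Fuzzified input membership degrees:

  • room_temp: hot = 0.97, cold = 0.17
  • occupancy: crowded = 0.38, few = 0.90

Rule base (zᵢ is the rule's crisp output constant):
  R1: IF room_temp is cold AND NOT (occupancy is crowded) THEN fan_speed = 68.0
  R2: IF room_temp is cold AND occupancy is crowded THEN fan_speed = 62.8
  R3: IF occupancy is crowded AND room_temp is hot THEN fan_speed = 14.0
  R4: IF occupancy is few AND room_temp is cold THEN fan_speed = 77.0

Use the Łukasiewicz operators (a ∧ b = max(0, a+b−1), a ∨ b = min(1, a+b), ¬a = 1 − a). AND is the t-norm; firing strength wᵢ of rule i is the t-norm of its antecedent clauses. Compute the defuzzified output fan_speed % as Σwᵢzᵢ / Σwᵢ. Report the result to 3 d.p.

24.500

R1 (z=68.0): cold=0.17, ¬crowded=1−0.38=0.62; AND[max(0, a+b−1)] → w = 0.00
R2 (z=62.8): cold=0.17, crowded=0.38; AND[max(0, a+b−1)] → w = 0.00
R3 (z=14.0): crowded=0.38, hot=0.97; AND[max(0, a+b−1)] → w = 0.35
R4 (z=77.0): few=0.90, cold=0.17; AND[max(0, a+b−1)] → w = 0.07
Weighted average = (0.00·68.0 + 0.00·62.8 + 0.35·14.0 + 0.07·77.0) / (0.00 + 0.00 + 0.35 + 0.07)
  = 10.2900 / 0.4200 = 24.500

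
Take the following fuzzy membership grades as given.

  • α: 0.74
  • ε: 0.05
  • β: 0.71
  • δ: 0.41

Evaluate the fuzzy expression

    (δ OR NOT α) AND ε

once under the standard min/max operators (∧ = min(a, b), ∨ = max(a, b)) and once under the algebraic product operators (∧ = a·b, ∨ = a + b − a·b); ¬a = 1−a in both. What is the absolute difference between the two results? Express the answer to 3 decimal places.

0.022

Under standard min/max:
  NOT α = 1 − 0.74 = 0.26
  δ OR NOT α = max(a, b) on (0.41, 0.26) = 0.41
  (δ OR NOT α) AND ε = min(a, b) on (0.41, 0.05) = 0.05
  → value = 0.0500
Under algebraic product:
  NOT α = 1 − 0.7400 = 0.2600
  δ OR NOT α = a + b − a·b on (0.4100, 0.2600) = 0.5634
  (δ OR NOT α) AND ε = a·b on (0.5634, 0.0500) = 0.0282
  → value = 0.0282
|0.0500 − 0.0282| = 0.022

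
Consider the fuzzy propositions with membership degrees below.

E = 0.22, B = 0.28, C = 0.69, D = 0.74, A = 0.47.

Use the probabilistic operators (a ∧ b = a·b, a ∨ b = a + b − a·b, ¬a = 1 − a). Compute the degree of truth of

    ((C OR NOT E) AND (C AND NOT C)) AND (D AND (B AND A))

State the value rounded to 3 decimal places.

NOT E = 1 − 0.2200 = 0.7800
C OR NOT E = a + b − a·b on (0.6900, 0.7800) = 0.9318
NOT C = 1 − 0.6900 = 0.3100
C AND NOT C = a·b on (0.6900, 0.3100) = 0.2139
(C OR NOT E) AND (C AND NOT C) = a·b on (0.9318, 0.2139) = 0.1993
B AND A = a·b on (0.2800, 0.4700) = 0.1316
D AND (B AND A) = a·b on (0.7400, 0.1316) = 0.0974
((C OR NOT E) AND (C AND NOT C)) AND (D AND (B AND A)) = a·b on (0.1993, 0.0974) = 0.0194

0.019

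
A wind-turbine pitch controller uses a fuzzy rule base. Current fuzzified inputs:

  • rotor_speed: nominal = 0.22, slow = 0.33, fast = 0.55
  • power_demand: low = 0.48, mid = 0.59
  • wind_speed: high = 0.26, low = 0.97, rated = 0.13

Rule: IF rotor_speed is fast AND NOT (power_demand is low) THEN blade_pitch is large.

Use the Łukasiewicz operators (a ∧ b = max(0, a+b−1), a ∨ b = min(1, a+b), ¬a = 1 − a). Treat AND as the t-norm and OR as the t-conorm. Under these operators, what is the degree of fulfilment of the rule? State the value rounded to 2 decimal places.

0.07

firing strength: fast=0.55, ¬low=1−0.48=0.52; AND[max(0, a+b−1)] → w = 0.07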